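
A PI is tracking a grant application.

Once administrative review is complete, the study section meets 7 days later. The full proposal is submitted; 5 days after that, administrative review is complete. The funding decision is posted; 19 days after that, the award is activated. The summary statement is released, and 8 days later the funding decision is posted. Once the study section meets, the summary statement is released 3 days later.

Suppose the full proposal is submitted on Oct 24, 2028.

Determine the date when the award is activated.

The full proposal is submitted: Oct 24, 2028.
Administrative review is complete: Oct 24, 2028 + 5 days = Oct 29, 2028.
The study section meets: Oct 29, 2028 + 7 days = Nov 5, 2028.
The summary statement is released: Nov 5, 2028 + 3 days = Nov 8, 2028.
The funding decision is posted: Nov 8, 2028 + 8 days = Nov 16, 2028.
The award is activated: Nov 16, 2028 + 19 days = Dec 5, 2028.

Dec 5, 2028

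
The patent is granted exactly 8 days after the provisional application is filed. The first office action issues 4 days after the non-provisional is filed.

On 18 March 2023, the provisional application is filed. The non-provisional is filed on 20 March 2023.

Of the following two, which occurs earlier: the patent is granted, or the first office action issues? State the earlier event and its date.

The provisional application is filed: Mar 18, 2023.
The patent is granted: Mar 18, 2023 + 8 days = Mar 26, 2023.
The non-provisional is filed: Mar 20, 2023.
The first office action issues: Mar 20, 2023 + 4 days = Mar 24, 2023.
Comparing: the patent is granted on Mar 26, 2023 vs the first office action issues on Mar 24, 2023. Earlier: the first office action issues.

The first office action issues — 24 March 2023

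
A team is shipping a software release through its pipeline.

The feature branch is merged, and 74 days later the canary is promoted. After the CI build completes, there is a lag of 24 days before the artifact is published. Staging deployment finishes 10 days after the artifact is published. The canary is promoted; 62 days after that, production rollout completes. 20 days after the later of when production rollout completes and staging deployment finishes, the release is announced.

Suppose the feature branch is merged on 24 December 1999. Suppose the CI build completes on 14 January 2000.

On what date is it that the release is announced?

28 May 2000

The feature branch is merged: Dec 24, 1999.
The canary is promoted: Dec 24, 1999 + 74 days = Mar 7, 2000.
Production rollout completes: Mar 7, 2000 + 62 days = May 8, 2000.
The CI build completes: Jan 14, 2000.
The artifact is published: Jan 14, 2000 + 24 days = Feb 7, 2000.
Staging deployment finishes: Feb 7, 2000 + 10 days = Feb 17, 2000.
Both prerequisites met — production rollout completes (May 8, 2000), staging deployment finishes (Feb 17, 2000); the later is May 8, 2000.
The release is announced: May 8, 2000 + 20 days = May 28, 2000.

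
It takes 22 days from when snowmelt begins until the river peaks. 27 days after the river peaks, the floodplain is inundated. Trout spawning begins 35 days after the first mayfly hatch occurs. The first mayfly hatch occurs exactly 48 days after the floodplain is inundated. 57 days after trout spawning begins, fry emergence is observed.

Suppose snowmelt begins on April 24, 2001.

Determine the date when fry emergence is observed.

Snowmelt begins: Apr 24, 2001.
The river peaks: Apr 24, 2001 + 22 days = May 16, 2001.
The floodplain is inundated: May 16, 2001 + 27 days = Jun 12, 2001.
The first mayfly hatch occurs: Jun 12, 2001 + 48 days = Jul 30, 2001.
Trout spawning begins: Jul 30, 2001 + 35 days = Sep 3, 2001.
Fry emergence is observed: Sep 3, 2001 + 57 days = Oct 30, 2001.

October 30, 2001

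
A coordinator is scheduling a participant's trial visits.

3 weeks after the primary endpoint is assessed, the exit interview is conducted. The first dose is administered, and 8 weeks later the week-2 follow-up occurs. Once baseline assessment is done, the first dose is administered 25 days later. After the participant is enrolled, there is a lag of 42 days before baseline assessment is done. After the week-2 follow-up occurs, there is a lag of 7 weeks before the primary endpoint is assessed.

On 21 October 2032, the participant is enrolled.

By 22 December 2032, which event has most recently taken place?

Baseline assessment is done

The participant is enrolled: Oct 21, 2032.
Baseline assessment is done: Oct 21, 2032 + 42 days = Dec 2, 2032.
The first dose is administered: Dec 2, 2032 + 25 days = Dec 27, 2032.
The week-2 follow-up occurs: Dec 27, 2032 + 8 weeks = Feb 21, 2033.
The primary endpoint is assessed: Feb 21, 2033 + 7 weeks = Apr 11, 2033.
The exit interview is conducted: Apr 11, 2033 + 3 weeks = May 2, 2033.
Dec 22, 2032 falls between when baseline assessment is done (Dec 2, 2032) and when the first dose is administered (Dec 27, 2032).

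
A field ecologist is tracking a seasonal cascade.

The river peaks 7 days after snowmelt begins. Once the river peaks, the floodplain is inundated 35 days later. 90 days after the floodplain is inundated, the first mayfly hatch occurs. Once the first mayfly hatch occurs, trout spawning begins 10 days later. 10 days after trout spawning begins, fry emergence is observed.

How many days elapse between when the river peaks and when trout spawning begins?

135 days

Causal path: the river peaks → the floodplain is inundated → the first mayfly hatch occurs → trout spawning begins.
Total delay along the path: 35 + 90 + 10 = 135 days.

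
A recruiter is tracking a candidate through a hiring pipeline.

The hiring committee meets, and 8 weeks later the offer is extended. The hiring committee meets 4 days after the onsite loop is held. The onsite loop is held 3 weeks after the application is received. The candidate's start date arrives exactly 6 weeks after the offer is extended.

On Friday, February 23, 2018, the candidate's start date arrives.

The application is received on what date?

The candidate's start date arrives: Feb 23, 2018.
The offer is extended: Feb 23, 2018 − 6 weeks = Jan 12, 2018.
The hiring committee meets: Jan 12, 2018 − 8 weeks = Nov 17, 2017.
The onsite loop is held: Nov 17, 2017 − 4 days = Nov 13, 2017.
The application is received: Nov 13, 2017 − 3 weeks = Oct 23, 2017.

Monday, October 23, 2017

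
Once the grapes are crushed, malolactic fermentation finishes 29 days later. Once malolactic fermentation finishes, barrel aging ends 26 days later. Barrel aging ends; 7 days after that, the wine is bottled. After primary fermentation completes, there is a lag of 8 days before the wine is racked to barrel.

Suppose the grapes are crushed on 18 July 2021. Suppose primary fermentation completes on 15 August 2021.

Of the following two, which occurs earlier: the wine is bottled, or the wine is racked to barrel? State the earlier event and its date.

The grapes are crushed: Jul 18, 2021.
Malolactic fermentation finishes: Jul 18, 2021 + 29 days = Aug 16, 2021.
Barrel aging ends: Aug 16, 2021 + 26 days = Sep 11, 2021.
The wine is bottled: Sep 11, 2021 + 7 days = Sep 18, 2021.
Primary fermentation completes: Aug 15, 2021.
The wine is racked to barrel: Aug 15, 2021 + 8 days = Aug 23, 2021.
Comparing: the wine is bottled on Sep 18, 2021 vs the wine is racked to barrel on Aug 23, 2021. Earlier: the wine is racked to barrel.

The wine is racked to barrel — 23 August 2021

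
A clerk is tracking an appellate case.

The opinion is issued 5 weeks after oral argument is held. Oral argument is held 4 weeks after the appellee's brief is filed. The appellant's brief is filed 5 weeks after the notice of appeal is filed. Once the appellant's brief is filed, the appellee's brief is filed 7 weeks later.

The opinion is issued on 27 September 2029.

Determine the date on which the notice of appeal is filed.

The opinion is issued: Sep 27, 2029.
Oral argument is held: Sep 27, 2029 − 5 weeks = Aug 23, 2029.
The appellee's brief is filed: Aug 23, 2029 − 4 weeks = Jul 26, 2029.
The appellant's brief is filed: Jul 26, 2029 − 7 weeks = Jun 7, 2029.
The notice of appeal is filed: Jun 7, 2029 − 5 weeks = May 3, 2029.

3 May 2029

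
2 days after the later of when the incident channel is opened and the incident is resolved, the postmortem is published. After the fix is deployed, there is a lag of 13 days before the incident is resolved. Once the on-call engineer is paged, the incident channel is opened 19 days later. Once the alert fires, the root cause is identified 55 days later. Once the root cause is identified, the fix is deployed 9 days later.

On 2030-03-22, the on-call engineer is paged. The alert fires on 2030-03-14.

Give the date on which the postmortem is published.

The on-call engineer is paged: Mar 22, 2030.
The incident channel is opened: Mar 22, 2030 + 19 days = Apr 10, 2030.
The alert fires: Mar 14, 2030.
The root cause is identified: Mar 14, 2030 + 55 days = May 8, 2030.
The fix is deployed: May 8, 2030 + 9 days = May 17, 2030.
The incident is resolved: May 17, 2030 + 13 days = May 30, 2030.
Both prerequisites met — the incident channel is opened (Apr 10, 2030), the incident is resolved (May 30, 2030); the later is May 30, 2030.
The postmortem is published: May 30, 2030 + 2 days = Jun 1, 2030.

2030-06-01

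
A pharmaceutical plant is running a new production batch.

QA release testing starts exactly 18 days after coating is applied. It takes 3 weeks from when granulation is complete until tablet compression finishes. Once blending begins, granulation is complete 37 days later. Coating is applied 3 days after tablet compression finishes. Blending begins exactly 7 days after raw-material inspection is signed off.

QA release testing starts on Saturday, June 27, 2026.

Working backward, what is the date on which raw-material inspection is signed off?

QA release testing starts: Jun 27, 2026.
Coating is applied: Jun 27, 2026 − 18 days = Jun 9, 2026.
Tablet compression finishes: Jun 9, 2026 − 3 days = Jun 6, 2026.
Granulation is complete: Jun 6, 2026 − 3 weeks = May 16, 2026.
Blending begins: May 16, 2026 − 37 days = Apr 9, 2026.
Raw-material inspection is signed off: Apr 9, 2026 − 7 days = Apr 2, 2026.

Thursday, April 2, 2026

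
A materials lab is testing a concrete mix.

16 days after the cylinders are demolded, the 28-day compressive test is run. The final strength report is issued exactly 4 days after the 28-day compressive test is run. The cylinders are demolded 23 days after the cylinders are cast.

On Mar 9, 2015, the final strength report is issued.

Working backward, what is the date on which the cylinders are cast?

Jan 25, 2015

The final strength report is issued: Mar 9, 2015.
The 28-day compressive test is run: Mar 9, 2015 − 4 days = Mar 5, 2015.
The cylinders are demolded: Mar 5, 2015 − 16 days = Feb 17, 2015.
The cylinders are cast: Feb 17, 2015 − 23 days = Jan 25, 2015.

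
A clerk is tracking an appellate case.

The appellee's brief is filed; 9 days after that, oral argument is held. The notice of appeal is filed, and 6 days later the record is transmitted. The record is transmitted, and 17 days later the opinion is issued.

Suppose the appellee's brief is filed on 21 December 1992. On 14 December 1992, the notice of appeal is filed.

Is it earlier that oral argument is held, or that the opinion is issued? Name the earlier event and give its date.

Oral argument is held — 30 December 1992

The appellee's brief is filed: Dec 21, 1992.
Oral argument is held: Dec 21, 1992 + 9 days = Dec 30, 1992.
The notice of appeal is filed: Dec 14, 1992.
The record is transmitted: Dec 14, 1992 + 6 days = Dec 20, 1992.
The opinion is issued: Dec 20, 1992 + 17 days = Jan 6, 1993.
Comparing: oral argument is held on Dec 30, 1992 vs the opinion is issued on Jan 6, 1993. Earlier: oral argument is held.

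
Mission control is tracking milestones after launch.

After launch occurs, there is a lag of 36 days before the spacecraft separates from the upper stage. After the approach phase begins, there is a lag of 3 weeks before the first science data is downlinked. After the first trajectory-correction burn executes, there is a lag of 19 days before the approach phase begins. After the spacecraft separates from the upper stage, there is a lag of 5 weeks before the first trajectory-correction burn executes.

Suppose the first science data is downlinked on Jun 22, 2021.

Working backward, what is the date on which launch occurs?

The first science data is downlinked: Jun 22, 2021.
The approach phase begins: Jun 22, 2021 − 3 weeks = Jun 1, 2021.
The first trajectory-correction burn executes: Jun 1, 2021 − 19 days = May 13, 2021.
The spacecraft separates from the upper stage: May 13, 2021 − 5 weeks = Apr 8, 2021.
Launch occurs: Apr 8, 2021 − 36 days = Mar 3, 2021.

Mar 3, 2021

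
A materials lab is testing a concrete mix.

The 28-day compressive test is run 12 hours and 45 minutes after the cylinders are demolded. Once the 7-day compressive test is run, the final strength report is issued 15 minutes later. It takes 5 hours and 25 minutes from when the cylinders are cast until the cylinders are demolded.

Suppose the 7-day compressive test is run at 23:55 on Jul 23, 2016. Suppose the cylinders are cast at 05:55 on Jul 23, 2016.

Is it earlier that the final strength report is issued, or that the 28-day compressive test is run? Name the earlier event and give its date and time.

The 28-day compressive test is run — 00:05 on Jul 24, 2016

The 7-day compressive test is run: 23:55 Jul 23, 2016.
The final strength report is issued: 23:55 Jul 23, 2016 + 15m = 00:10 Jul 24, 2016.
The cylinders are cast: 05:55 Jul 23, 2016.
The cylinders are demolded: 05:55 Jul 23, 2016 + 5h25m = 11:20 Jul 23, 2016.
The 28-day compressive test is run: 11:20 Jul 23, 2016 + 12h45m = 00:05 Jul 24, 2016.
Comparing: the final strength report is issued at 00:10 Jul 24, 2016 vs the 28-day compressive test is run at 00:05 Jul 24, 2016. Earlier: the 28-day compressive test is run.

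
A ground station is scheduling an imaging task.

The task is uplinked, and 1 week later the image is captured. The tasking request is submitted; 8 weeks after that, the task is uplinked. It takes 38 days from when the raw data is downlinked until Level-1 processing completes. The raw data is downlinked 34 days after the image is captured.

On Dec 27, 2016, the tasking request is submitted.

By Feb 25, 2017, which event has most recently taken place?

The tasking request is submitted: Dec 27, 2016.
The task is uplinked: Dec 27, 2016 + 8 weeks = Feb 21, 2017.
The image is captured: Feb 21, 2017 + 1 week = Feb 28, 2017.
The raw data is downlinked: Feb 28, 2017 + 34 days = Apr 3, 2017.
Level-1 processing completes: Apr 3, 2017 + 38 days = May 11, 2017.
Feb 25, 2017 falls between when the task is uplinked (Feb 21, 2017) and when the image is captured (Feb 28, 2017).

The task is uplinked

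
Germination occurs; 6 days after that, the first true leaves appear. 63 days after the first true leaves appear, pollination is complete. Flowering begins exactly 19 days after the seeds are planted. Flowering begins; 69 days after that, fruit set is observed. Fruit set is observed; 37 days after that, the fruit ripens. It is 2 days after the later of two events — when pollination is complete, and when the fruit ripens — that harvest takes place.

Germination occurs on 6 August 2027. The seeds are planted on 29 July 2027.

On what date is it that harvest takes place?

3 December 2027

Germination occurs: Aug 6, 2027.
The first true leaves appear: Aug 6, 2027 + 6 days = Aug 12, 2027.
Pollination is complete: Aug 12, 2027 + 63 days = Oct 14, 2027.
The seeds are planted: Jul 29, 2027.
Flowering begins: Jul 29, 2027 + 19 days = Aug 17, 2027.
Fruit set is observed: Aug 17, 2027 + 69 days = Oct 25, 2027.
The fruit ripens: Oct 25, 2027 + 37 days = Dec 1, 2027.
Both prerequisites met — pollination is complete (Oct 14, 2027), the fruit ripens (Dec 1, 2027); the later is Dec 1, 2027.
Harvest takes place: Dec 1, 2027 + 2 days = Dec 3, 2027.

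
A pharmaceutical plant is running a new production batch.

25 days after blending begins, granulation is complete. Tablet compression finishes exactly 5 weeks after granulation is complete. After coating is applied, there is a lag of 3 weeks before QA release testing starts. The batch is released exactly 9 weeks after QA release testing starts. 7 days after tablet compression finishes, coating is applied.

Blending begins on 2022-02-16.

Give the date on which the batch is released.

Blending begins: Feb 16, 2022.
Granulation is complete: Feb 16, 2022 + 25 days = Mar 13, 2022.
Tablet compression finishes: Mar 13, 2022 + 5 weeks = Apr 17, 2022.
Coating is applied: Apr 17, 2022 + 7 days = Apr 24, 2022.
QA release testing starts: Apr 24, 2022 + 3 weeks = May 15, 2022.
The batch is released: May 15, 2022 + 9 weeks = Jul 17, 2022.

2022-07-17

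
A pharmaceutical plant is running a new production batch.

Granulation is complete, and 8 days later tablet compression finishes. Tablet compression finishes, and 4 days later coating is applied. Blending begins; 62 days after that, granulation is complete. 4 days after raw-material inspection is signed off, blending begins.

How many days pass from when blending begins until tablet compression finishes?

70 days

Causal path: blending begins → granulation is complete → tablet compression finishes.
Total delay along the path: 62 + 8 = 70 days.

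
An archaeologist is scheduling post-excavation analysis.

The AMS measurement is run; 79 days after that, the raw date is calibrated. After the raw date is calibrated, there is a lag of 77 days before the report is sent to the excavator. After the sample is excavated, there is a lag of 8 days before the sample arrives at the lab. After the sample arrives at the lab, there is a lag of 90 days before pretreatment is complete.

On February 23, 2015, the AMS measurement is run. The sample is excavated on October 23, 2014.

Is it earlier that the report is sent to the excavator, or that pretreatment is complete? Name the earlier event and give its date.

The AMS measurement is run: Feb 23, 2015.
The raw date is calibrated: Feb 23, 2015 + 79 days = May 13, 2015.
The report is sent to the excavator: May 13, 2015 + 77 days = Jul 29, 2015.
The sample is excavated: Oct 23, 2014.
The sample arrives at the lab: Oct 23, 2014 + 8 days = Oct 31, 2014.
Pretreatment is complete: Oct 31, 2014 + 90 days = Jan 29, 2015.
Comparing: the report is sent to the excavator on Jul 29, 2015 vs pretreatment is complete on Jan 29, 2015. Earlier: pretreatment is complete.

Pretreatment is complete — January 29, 2015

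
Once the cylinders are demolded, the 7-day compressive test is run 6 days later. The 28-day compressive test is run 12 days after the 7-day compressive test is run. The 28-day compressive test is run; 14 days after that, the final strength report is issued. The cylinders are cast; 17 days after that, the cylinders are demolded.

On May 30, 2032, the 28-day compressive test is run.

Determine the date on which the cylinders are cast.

The 28-day compressive test is run: May 30, 2032.
The 7-day compressive test is run: May 30, 2032 − 12 days = May 18, 2032.
The cylinders are demolded: May 18, 2032 − 6 days = May 12, 2032.
The cylinders are cast: May 12, 2032 − 17 days = Apr 25, 2032.

Apr 25, 2032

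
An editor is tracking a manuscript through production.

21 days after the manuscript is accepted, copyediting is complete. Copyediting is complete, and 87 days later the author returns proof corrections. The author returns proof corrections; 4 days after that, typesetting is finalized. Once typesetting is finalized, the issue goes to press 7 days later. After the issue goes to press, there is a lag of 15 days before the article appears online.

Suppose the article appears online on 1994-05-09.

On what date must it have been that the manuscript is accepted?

The article appears online: May 9, 1994.
The issue goes to press: May 9, 1994 − 15 days = Apr 24, 1994.
Typesetting is finalized: Apr 24, 1994 − 7 days = Apr 17, 1994.
The author returns proof corrections: Apr 17, 1994 − 4 days = Apr 13, 1994.
Copyediting is complete: Apr 13, 1994 − 87 days = Jan 16, 1994.
The manuscript is accepted: Jan 16, 1994 − 21 days = Dec 26, 1993.

1993-12-26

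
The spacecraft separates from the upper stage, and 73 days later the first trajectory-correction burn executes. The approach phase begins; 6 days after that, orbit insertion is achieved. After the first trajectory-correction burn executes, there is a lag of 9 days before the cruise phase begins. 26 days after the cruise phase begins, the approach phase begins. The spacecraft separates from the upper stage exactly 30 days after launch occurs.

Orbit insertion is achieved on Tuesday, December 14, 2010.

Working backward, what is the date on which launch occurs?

Friday, July 23, 2010

Orbit insertion is achieved: Dec 14, 2010.
The approach phase begins: Dec 14, 2010 − 6 days = Dec 8, 2010.
The cruise phase begins: Dec 8, 2010 − 26 days = Nov 12, 2010.
The first trajectory-correction burn executes: Nov 12, 2010 − 9 days = Nov 3, 2010.
The spacecraft separates from the upper stage: Nov 3, 2010 − 73 days = Aug 22, 2010.
Launch occurs: Aug 22, 2010 − 30 days = Jul 23, 2010.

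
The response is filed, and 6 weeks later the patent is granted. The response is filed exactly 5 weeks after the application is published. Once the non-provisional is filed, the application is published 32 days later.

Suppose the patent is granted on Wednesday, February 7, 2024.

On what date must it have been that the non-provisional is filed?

The patent is granted: Feb 7, 2024.
The response is filed: Feb 7, 2024 − 6 weeks = Dec 27, 2023.
The application is published: Dec 27, 2023 − 5 weeks = Nov 22, 2023.
The non-provisional is filed: Nov 22, 2023 − 32 days = Oct 21, 2023.

Saturday, October 21, 2023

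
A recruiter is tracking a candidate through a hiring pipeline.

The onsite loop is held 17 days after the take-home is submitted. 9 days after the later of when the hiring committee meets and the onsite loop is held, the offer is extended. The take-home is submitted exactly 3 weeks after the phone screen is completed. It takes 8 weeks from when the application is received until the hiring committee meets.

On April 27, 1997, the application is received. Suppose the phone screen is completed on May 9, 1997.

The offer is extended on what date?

The application is received: Apr 27, 1997.
The hiring committee meets: Apr 27, 1997 + 8 weeks = Jun 22, 1997.
The phone screen is completed: May 9, 1997.
The take-home is submitted: May 9, 1997 + 3 weeks = May 30, 1997.
The onsite loop is held: May 30, 1997 + 17 days = Jun 16, 1997.
Both prerequisites met — the hiring committee meets (Jun 22, 1997), the onsite loop is held (Jun 16, 1997); the later is Jun 22, 1997.
The offer is extended: Jun 22, 1997 + 9 days = Jul 1, 1997.

July 1, 1997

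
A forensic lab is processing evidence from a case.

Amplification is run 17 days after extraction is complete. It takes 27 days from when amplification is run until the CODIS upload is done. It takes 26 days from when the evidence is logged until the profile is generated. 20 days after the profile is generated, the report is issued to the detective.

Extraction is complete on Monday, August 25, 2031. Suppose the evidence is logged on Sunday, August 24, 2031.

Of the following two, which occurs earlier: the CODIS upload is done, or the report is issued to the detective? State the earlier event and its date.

The CODIS upload is done — Wednesday, October 8, 2031

Extraction is complete: Aug 25, 2031.
Amplification is run: Aug 25, 2031 + 17 days = Sep 11, 2031.
The CODIS upload is done: Sep 11, 2031 + 27 days = Oct 8, 2031.
The evidence is logged: Aug 24, 2031.
The profile is generated: Aug 24, 2031 + 26 days = Sep 19, 2031.
The report is issued to the detective: Sep 19, 2031 + 20 days = Oct 9, 2031.
Comparing: the CODIS upload is done on Oct 8, 2031 vs the report is issued to the detective on Oct 9, 2031. Earlier: the CODIS upload is done.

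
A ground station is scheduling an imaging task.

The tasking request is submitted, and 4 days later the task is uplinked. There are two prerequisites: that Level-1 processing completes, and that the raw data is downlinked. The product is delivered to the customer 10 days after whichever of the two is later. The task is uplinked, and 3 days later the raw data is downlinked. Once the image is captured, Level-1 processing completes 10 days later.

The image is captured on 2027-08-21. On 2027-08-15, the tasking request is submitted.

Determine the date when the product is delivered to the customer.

2027-09-10

The image is captured: Aug 21, 2027.
Level-1 processing completes: Aug 21, 2027 + 10 days = Aug 31, 2027.
The tasking request is submitted: Aug 15, 2027.
The task is uplinked: Aug 15, 2027 + 4 days = Aug 19, 2027.
The raw data is downlinked: Aug 19, 2027 + 3 days = Aug 22, 2027.
Both prerequisites met — Level-1 processing completes (Aug 31, 2027), the raw data is downlinked (Aug 22, 2027); the later is Aug 31, 2027.
The product is delivered to the customer: Aug 31, 2027 + 10 days = Sep 10, 2027.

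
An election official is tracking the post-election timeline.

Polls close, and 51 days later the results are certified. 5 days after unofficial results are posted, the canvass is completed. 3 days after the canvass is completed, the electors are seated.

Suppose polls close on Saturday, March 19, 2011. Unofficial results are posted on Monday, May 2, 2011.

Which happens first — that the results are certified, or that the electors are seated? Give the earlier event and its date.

Polls close: Mar 19, 2011.
The results are certified: Mar 19, 2011 + 51 days = May 9, 2011.
Unofficial results are posted: May 2, 2011.
The canvass is completed: May 2, 2011 + 5 days = May 7, 2011.
The electors are seated: May 7, 2011 + 3 days = May 10, 2011.
Comparing: the results are certified on May 9, 2011 vs the electors are seated on May 10, 2011. Earlier: the results are certified.

The results are certified — Monday, May 9, 2011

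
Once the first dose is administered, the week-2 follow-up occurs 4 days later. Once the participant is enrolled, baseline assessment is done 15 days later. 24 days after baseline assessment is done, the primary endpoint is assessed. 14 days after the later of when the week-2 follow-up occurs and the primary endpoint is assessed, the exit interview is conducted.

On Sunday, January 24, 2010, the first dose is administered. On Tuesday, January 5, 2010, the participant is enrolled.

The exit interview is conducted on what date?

The first dose is administered: Jan 24, 2010.
The week-2 follow-up occurs: Jan 24, 2010 + 4 days = Jan 28, 2010.
The participant is enrolled: Jan 5, 2010.
Baseline assessment is done: Jan 5, 2010 + 15 days = Jan 20, 2010.
The primary endpoint is assessed: Jan 20, 2010 + 24 days = Feb 13, 2010.
Both prerequisites met — the week-2 follow-up occurs (Jan 28, 2010), the primary endpoint is assessed (Feb 13, 2010); the later is Feb 13, 2010.
The exit interview is conducted: Feb 13, 2010 + 14 days = Feb 27, 2010.

Saturday, February 27, 2010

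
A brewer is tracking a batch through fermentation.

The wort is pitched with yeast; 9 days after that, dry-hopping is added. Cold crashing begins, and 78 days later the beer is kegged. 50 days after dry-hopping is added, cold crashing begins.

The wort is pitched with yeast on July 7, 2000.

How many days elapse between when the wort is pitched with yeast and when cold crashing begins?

Causal path: the wort is pitched with yeast → dry-hopping is added → cold crashing begins.
Total delay along the path: 9 + 50 = 59 days.

59 days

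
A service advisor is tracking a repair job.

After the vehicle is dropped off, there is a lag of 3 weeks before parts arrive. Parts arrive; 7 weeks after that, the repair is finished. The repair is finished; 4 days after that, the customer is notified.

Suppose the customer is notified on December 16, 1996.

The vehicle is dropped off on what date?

October 3, 1996

The customer is notified: Dec 16, 1996.
The repair is finished: Dec 16, 1996 − 4 days = Dec 12, 1996.
Parts arrive: Dec 12, 1996 − 7 weeks = Oct 24, 1996.
The vehicle is dropped off: Oct 24, 1996 − 3 weeks = Oct 3, 1996.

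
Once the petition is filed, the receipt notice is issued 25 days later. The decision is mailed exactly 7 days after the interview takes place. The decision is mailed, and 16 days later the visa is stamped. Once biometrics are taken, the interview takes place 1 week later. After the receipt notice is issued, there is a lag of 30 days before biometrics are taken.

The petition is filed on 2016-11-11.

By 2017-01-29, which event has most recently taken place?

The decision is mailed

The petition is filed: Nov 11, 2016.
The receipt notice is issued: Nov 11, 2016 + 25 days = Dec 6, 2016.
Biometrics are taken: Dec 6, 2016 + 30 days = Jan 5, 2017.
The interview takes place: Jan 5, 2017 + 1 week = Jan 12, 2017.
The decision is mailed: Jan 12, 2017 + 7 days = Jan 19, 2017.
The visa is stamped: Jan 19, 2017 + 16 days = Feb 4, 2017.
Jan 29, 2017 falls between when the decision is mailed (Jan 19, 2017) and when the visa is stamped (Feb 4, 2017).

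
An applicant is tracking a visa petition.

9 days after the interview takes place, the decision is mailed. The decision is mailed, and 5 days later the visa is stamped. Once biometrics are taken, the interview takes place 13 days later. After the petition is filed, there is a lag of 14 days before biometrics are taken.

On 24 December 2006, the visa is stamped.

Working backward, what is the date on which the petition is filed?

13 November 2006

The visa is stamped: Dec 24, 2006.
The decision is mailed: Dec 24, 2006 − 5 days = Dec 19, 2006.
The interview takes place: Dec 19, 2006 − 9 days = Dec 10, 2006.
Biometrics are taken: Dec 10, 2006 − 13 days = Nov 27, 2006.
The petition is filed: Nov 27, 2006 − 14 days = Nov 13, 2006.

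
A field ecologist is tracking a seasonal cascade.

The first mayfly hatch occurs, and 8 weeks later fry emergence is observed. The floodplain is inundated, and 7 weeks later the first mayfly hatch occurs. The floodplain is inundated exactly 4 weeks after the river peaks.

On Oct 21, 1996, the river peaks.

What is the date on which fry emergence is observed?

Mar 3, 1997

The river peaks: Oct 21, 1996.
The floodplain is inundated: Oct 21, 1996 + 4 weeks = Nov 18, 1996.
The first mayfly hatch occurs: Nov 18, 1996 + 7 weeks = Jan 6, 1997.
Fry emergence is observed: Jan 6, 1997 + 8 weeks = Mar 3, 1997.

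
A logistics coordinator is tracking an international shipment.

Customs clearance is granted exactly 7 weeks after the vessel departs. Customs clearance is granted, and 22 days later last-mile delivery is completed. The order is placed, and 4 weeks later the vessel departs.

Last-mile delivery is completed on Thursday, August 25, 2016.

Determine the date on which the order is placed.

Wednesday, May 18, 2016

Last-mile delivery is completed: Aug 25, 2016.
Customs clearance is granted: Aug 25, 2016 − 22 days = Aug 3, 2016.
The vessel departs: Aug 3, 2016 − 7 weeks = Jun 15, 2016.
The order is placed: Jun 15, 2016 − 4 weeks = May 18, 2016.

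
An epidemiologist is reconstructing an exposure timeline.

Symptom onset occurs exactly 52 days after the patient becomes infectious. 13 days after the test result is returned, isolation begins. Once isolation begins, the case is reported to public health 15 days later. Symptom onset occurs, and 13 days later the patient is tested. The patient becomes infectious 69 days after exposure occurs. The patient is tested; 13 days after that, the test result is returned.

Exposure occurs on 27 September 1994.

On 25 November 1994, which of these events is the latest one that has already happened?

Exposure occurs: Sep 27, 1994.
The patient becomes infectious: Sep 27, 1994 + 69 days = Dec 5, 1994.
Symptom onset occurs: Dec 5, 1994 + 52 days = Jan 26, 1995.
The patient is tested: Jan 26, 1995 + 13 days = Feb 8, 1995.
The test result is returned: Feb 8, 1995 + 13 days = Feb 21, 1995.
Isolation begins: Feb 21, 1995 + 13 days = Mar 6, 1995.
The case is reported to public health: Mar 6, 1995 + 15 days = Mar 21, 1995.
Nov 25, 1994 falls between when exposure occurs (Sep 27, 1994) and when the patient becomes infectious (Dec 5, 1994).

Exposure occurs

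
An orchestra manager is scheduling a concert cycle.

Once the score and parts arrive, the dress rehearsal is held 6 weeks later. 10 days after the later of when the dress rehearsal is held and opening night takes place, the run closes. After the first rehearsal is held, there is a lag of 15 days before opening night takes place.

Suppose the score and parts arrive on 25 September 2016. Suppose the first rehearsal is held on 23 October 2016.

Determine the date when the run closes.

The score and parts arrive: Sep 25, 2016.
The dress rehearsal is held: Sep 25, 2016 + 6 weeks = Nov 6, 2016.
The first rehearsal is held: Oct 23, 2016.
Opening night takes place: Oct 23, 2016 + 15 days = Nov 7, 2016.
Both prerequisites met — the dress rehearsal is held (Nov 6, 2016), opening night takes place (Nov 7, 2016); the later is Nov 7, 2016.
The run closes: Nov 7, 2016 + 10 days = Nov 17, 2016.

17 November 2016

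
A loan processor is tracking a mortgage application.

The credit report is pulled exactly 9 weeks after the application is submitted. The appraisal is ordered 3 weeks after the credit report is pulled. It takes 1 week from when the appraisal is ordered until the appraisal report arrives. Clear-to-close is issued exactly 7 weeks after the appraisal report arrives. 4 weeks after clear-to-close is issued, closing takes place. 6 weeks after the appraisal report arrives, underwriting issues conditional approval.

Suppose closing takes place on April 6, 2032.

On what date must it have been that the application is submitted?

Closing takes place: Apr 6, 2032.
Clear-to-close is issued: Apr 6, 2032 − 4 weeks = Mar 9, 2032.
The appraisal report arrives: Mar 9, 2032 − 7 weeks = Jan 20, 2032.
The appraisal is ordered: Jan 20, 2032 − 1 week = Jan 13, 2032.
The credit report is pulled: Jan 13, 2032 − 3 weeks = Dec 23, 2031.
The application is submitted: Dec 23, 2031 − 9 weeks = Oct 21, 2031.

October 21, 2031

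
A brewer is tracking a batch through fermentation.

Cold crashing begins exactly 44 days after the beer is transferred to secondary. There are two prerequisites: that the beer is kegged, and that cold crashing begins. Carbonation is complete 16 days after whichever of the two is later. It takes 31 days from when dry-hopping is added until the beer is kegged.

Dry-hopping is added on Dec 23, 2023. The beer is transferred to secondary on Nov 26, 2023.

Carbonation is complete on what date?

Feb 8, 2024

Dry-hopping is added: Dec 23, 2023.
The beer is kegged: Dec 23, 2023 + 31 days = Jan 23, 2024.
The beer is transferred to secondary: Nov 26, 2023.
Cold crashing begins: Nov 26, 2023 + 44 days = Jan 9, 2024.
Both prerequisites met — the beer is kegged (Jan 23, 2024), cold crashing begins (Jan 9, 2024); the later is Jan 23, 2024.
Carbonation is complete: Jan 23, 2024 + 16 days = Feb 8, 2024.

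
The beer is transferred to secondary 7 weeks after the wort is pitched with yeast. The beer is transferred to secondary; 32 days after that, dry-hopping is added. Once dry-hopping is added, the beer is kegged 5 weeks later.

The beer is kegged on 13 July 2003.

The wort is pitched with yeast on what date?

The beer is kegged: Jul 13, 2003.
Dry-hopping is added: Jul 13, 2003 − 5 weeks = Jun 8, 2003.
The beer is transferred to secondary: Jun 8, 2003 − 32 days = May 7, 2003.
The wort is pitched with yeast: May 7, 2003 − 7 weeks = Mar 19, 2003.

19 March 2003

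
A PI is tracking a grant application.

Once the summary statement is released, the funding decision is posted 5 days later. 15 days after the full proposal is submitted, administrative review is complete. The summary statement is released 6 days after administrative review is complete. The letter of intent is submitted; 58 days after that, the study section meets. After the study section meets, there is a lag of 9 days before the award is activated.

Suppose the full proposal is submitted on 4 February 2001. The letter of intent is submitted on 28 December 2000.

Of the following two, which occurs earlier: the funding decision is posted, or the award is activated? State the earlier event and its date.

The funding decision is posted — 2 March 2001

The full proposal is submitted: Feb 4, 2001.
Administrative review is complete: Feb 4, 2001 + 15 days = Feb 19, 2001.
The summary statement is released: Feb 19, 2001 + 6 days = Feb 25, 2001.
The funding decision is posted: Feb 25, 2001 + 5 days = Mar 2, 2001.
The letter of intent is submitted: Dec 28, 2000.
The study section meets: Dec 28, 2000 + 58 days = Feb 24, 2001.
The award is activated: Feb 24, 2001 + 9 days = Mar 5, 2001.
Comparing: the funding decision is posted on Mar 2, 2001 vs the award is activated on Mar 5, 2001. Earlier: the funding decision is posted.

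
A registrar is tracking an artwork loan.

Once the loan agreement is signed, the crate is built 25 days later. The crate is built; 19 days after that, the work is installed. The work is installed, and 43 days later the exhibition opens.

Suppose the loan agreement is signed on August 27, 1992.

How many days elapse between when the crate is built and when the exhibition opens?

62 days

Causal path: the crate is built → the work is installed → the exhibition opens.
Total delay along the path: 19 + 43 = 62 days.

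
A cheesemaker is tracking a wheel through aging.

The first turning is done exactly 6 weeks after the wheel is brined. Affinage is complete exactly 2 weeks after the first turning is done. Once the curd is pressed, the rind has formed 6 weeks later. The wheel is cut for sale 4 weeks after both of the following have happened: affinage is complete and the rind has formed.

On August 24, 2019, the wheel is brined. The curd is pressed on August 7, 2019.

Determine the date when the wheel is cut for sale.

The wheel is brined: Aug 24, 2019.
The first turning is done: Aug 24, 2019 + 6 weeks = Oct 5, 2019.
Affinage is complete: Oct 5, 2019 + 2 weeks = Oct 19, 2019.
The curd is pressed: Aug 7, 2019.
The rind has formed: Aug 7, 2019 + 6 weeks = Sep 18, 2019.
Both prerequisites met — affinage is complete (Oct 19, 2019), the rind has formed (Sep 18, 2019); the later is Oct 19, 2019.
The wheel is cut for sale: Oct 19, 2019 + 4 weeks = Nov 16, 2019.

November 16, 2019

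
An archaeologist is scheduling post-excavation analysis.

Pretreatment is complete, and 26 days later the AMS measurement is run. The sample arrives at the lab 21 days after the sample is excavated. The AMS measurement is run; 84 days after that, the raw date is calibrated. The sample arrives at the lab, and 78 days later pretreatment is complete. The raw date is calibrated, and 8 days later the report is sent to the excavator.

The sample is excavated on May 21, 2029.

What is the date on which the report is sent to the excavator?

December 24, 2029

The sample is excavated: May 21, 2029.
The sample arrives at the lab: May 21, 2029 + 21 days = Jun 11, 2029.
Pretreatment is complete: Jun 11, 2029 + 78 days = Aug 28, 2029.
The AMS measurement is run: Aug 28, 2029 + 26 days = Sep 23, 2029.
The raw date is calibrated: Sep 23, 2029 + 84 days = Dec 16, 2029.
The report is sent to the excavator: Dec 16, 2029 + 8 days = Dec 24, 2029.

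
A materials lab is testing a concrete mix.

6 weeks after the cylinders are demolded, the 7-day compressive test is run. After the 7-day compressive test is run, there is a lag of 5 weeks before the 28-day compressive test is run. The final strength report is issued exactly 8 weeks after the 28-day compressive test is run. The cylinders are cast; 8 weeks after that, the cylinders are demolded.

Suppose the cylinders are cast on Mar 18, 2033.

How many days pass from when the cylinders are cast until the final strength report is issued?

189 days

Causal path: the cylinders are cast → the cylinders are demolded → the 7-day compressive test is run → the 28-day compressive test is run → the final strength report is issued.
Total delay along the path: 8 + 6 + 5 + 8 weeks = 27 weeks = 189 days.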